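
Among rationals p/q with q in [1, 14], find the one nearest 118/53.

20/9

Expand x = 118/53 as a continued fraction with the Euclidean algorithm:
  118 = 2*53 + 12, so a_0 = 2.
  53 = 4*12 + 5, so a_1 = 4.
  12 = 2*5 + 2, so a_2 = 2.
  5 = 2*2 + 1, so a_3 = 2.
  2 = 2*1 + 0, so a_4 = 2.
so x = [2; 4, 2, 2, 2].
Convergents (p_i = a_i*p_{i-1} + p_{i-2}, q_i = a_i*q_{i-1} + q_{i-2} with p_{-2}=0, p_{-1}=1, q_{-2}=1, q_{-1}=0), until the denominator exceeds 14:
  i=0: a_0=2, p_0 = 2*1 + 0 = 2, q_0 = 2*0 + 1 = 1.
  i=1: a_1=4, p_1 = 4*2 + 1 = 9, q_1 = 4*1 + 0 = 4.
  i=2: a_2=2, p_2 = 2*9 + 2 = 20, q_2 = 2*4 + 1 = 9.
  i=3: a_3=2, p_3 = 2*20 + 9 = 49, q_3 = 2*9 + 4 = 22.
q_3 = 22 > 14, so the last convergent with denominator <= 14 is p_2/q_2 = 20/9.
The closest fraction with denominator <= 14 is either p_2/q_2 or the intermediate fraction (k*p_2 + p_1)/(k*q_2 + q_1) with the largest k >= 1 whose denominator stays <= 14; these approach x as k grows, and every other convergent or intermediate fraction in range is farther away.
Largest k: floor((14 - q_1)/q_2) = floor((14 - 4)/9) = 1.
That gives (1*20 + 9)/(1*9 + 4) = 29/13.
Compare the errors: |x - 20/9| = |118*9 - 20*53|/(53*9) = 2/477, and |x - 29/13| = |118*13 - 29*53|/(53*13) = 3/689.
Cross-multiplying, 2*689 = 1378 < 1431 = 3*477, so 2/477 is smaller: the convergent 20/9 is closer to x than 29/13.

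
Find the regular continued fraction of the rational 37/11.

[3; 2, 1, 3]

Run the Euclidean algorithm on 37 and 11; the successive quotients are the partial quotients a_0, a_1, ... (each step inverts the fractional part left over by the previous one):
  37 = 3*11 + 4, so a_0 = 3.
  11 = 2*4 + 3, so a_1 = 2.
  4 = 1*3 + 1, so a_2 = 1.
  3 = 3*1 + 0, so a_3 = 3.
The remainder reaches 0 after 4 divisions, so the expansion has 4 partial quotients, read off in order.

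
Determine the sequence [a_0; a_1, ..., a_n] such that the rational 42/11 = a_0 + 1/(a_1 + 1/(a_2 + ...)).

Run the Euclidean algorithm on 42 and 11; the successive quotients are the partial quotients a_0, a_1, ... (each step inverts the fractional part left over by the previous one):
  42 = 3*11 + 9, so a_0 = 3.
  11 = 1*9 + 2, so a_1 = 1.
  9 = 4*2 + 1, so a_2 = 4.
  2 = 2*1 + 0, so a_3 = 2.
The remainder reaches 0 after 4 divisions, so the expansion has 4 partial quotients, read off in order.

[3; 1, 4, 2]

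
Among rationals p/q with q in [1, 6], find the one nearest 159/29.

11/2

Expand x = 159/29 as a continued fraction with the Euclidean algorithm:
  159 = 5*29 + 14, so a_0 = 5.
  29 = 2*14 + 1, so a_1 = 2.
  14 = 14*1 + 0, so a_2 = 14.
so x = [5; 2, 14].
Convergents (p_i = a_i*p_{i-1} + p_{i-2}, q_i = a_i*q_{i-1} + q_{i-2} with p_{-2}=0, p_{-1}=1, q_{-2}=1, q_{-1}=0), until the denominator exceeds 6:
  i=0: a_0=5, p_0 = 5*1 + 0 = 5, q_0 = 5*0 + 1 = 1.
  i=1: a_1=2, p_1 = 2*5 + 1 = 11, q_1 = 2*1 + 0 = 2.
  i=2: a_2=14, p_2 = 14*11 + 5 = 159, q_2 = 14*2 + 1 = 29.
q_2 = 29 > 6, so the last convergent with denominator <= 6 is p_1/q_1 = 11/2.
The closest fraction with denominator <= 6 is either p_1/q_1 or the intermediate fraction (k*p_1 + p_0)/(k*q_1 + q_0) with the largest k >= 1 whose denominator stays <= 6; these approach x as k grows, and every other convergent or intermediate fraction in range is farther away.
Largest k: floor((6 - q_0)/q_1) = floor((6 - 1)/2) = 2.
That gives (2*11 + 5)/(2*2 + 1) = 27/5.
Compare the errors: |x - 11/2| = |159*2 - 11*29|/(29*2) = 1/58, and |x - 27/5| = |159*5 - 27*29|/(29*5) = 12/145.
Cross-multiplying, 1*145 = 145 < 696 = 12*58, so 1/58 is smaller: the convergent 11/2 is closer to x than 27/5.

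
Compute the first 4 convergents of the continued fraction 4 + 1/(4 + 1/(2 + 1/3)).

Using the convergent recurrence p_i = a_i*p_{i-1} + p_{i-2}, q_i = a_i*q_{i-1} + q_{i-2} with p_{-2}=0, p_{-1}=1, q_{-2}=1, q_{-1}=0:
  i=0: a_0=4, p_0 = 4*1 + 0 = 4, q_0 = 4*0 + 1 = 1.
  i=1: a_1=4, p_1 = 4*4 + 1 = 17, q_1 = 4*1 + 0 = 4.
  i=2: a_2=2, p_2 = 2*17 + 4 = 38, q_2 = 2*4 + 1 = 9.
  i=3: a_3=3, p_3 = 3*38 + 17 = 131, q_3 = 3*9 + 4 = 31.

4/1, 17/4, 38/9, 131/31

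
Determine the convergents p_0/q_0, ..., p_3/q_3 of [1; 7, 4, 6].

1/1, 8/7, 33/29, 206/181

Using the convergent recurrence p_i = a_i*p_{i-1} + p_{i-2}, q_i = a_i*q_{i-1} + q_{i-2} with p_{-2}=0, p_{-1}=1, q_{-2}=1, q_{-1}=0:
  i=0: a_0=1, p_0 = 1*1 + 0 = 1, q_0 = 1*0 + 1 = 1.
  i=1: a_1=7, p_1 = 7*1 + 1 = 8, q_1 = 7*1 + 0 = 7.
  i=2: a_2=4, p_2 = 4*8 + 1 = 33, q_2 = 4*7 + 1 = 29.
  i=3: a_3=6, p_3 = 6*33 + 8 = 206, q_3 = 6*29 + 7 = 181.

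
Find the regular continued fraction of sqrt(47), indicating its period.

[6; (1, 5, 1, 12)]

Write x_i = (sqrt(47) + m_i)/d_i with (m_0, d_0) = (0, 1). a_0 = floor(sqrt(47)) = 6, since 6^2 = 36 <= 47 < 49 = 7^2.
Iterate m_{i+1} = d_i*a_i - m_i, d_{i+1} = (47 - m_{i+1}^2)/d_i, a_{i+1} = floor((a_0 + m_{i+1})/d_{i+1}):
  m_1 = 1*6 - 0 = 6, d_1 = (47 - 6^2)/1 = 11/1 = 11, a_1 = floor((6 + 6)/11) = 1.
  m_2 = 11*1 - 6 = 5, d_2 = (47 - 5^2)/11 = 22/11 = 2, a_2 = floor((6 + 5)/2) = 5.
  m_3 = 2*5 - 5 = 5, d_3 = (47 - 5^2)/2 = 22/2 = 11, a_3 = floor((6 + 5)/11) = 1.
  m_4 = 11*1 - 5 = 6, d_4 = (47 - 6^2)/11 = 11/11 = 1, a_4 = floor((6 + 6)/1) = 12.
  m_5 = 1*12 - 6 = 6, d_5 = (47 - 6^2)/1 = 11/1 = 11: (m_5, d_5) = (m_1, d_1) = (6, 11), so from here the quotients repeat a_1, ..., a_4; the period length is 4.
Hence the expansion of sqrt(47) is a_0 = 6 followed by the repeating block 1, 5, 1, 12 (period 4).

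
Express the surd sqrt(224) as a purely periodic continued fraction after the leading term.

[14; (1, 28)]

Write x_i = (sqrt(224) + m_i)/d_i with (m_0, d_0) = (0, 1). a_0 = floor(sqrt(224)) = 14, since 14^2 = 196 <= 224 < 225 = 15^2.
Iterate m_{i+1} = d_i*a_i - m_i, d_{i+1} = (224 - m_{i+1}^2)/d_i, a_{i+1} = floor((a_0 + m_{i+1})/d_{i+1}):
  m_1 = 1*14 - 0 = 14, d_1 = (224 - 14^2)/1 = 28/1 = 28, a_1 = floor((14 + 14)/28) = 1.
  m_2 = 28*1 - 14 = 14, d_2 = (224 - 14^2)/28 = 28/28 = 1, a_2 = floor((14 + 14)/1) = 28.
  m_3 = 1*28 - 14 = 14, d_3 = (224 - 14^2)/1 = 28/1 = 28: (m_3, d_3) = (m_1, d_1) = (14, 28), so from here the quotients repeat a_1, a_2; the period length is 2.
Hence the expansion of sqrt(224) is a_0 = 14 followed by the repeating block 1, 28 (period 2).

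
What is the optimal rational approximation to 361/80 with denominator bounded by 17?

Expand x = 361/80 as a continued fraction with the Euclidean algorithm:
  361 = 4*80 + 41, so a_0 = 4.
  80 = 1*41 + 39, so a_1 = 1.
  41 = 1*39 + 2, so a_2 = 1.
  39 = 19*2 + 1, so a_3 = 19.
  2 = 2*1 + 0, so a_4 = 2.
so x = [4; 1, 1, 19, 2].
Convergents (p_i = a_i*p_{i-1} + p_{i-2}, q_i = a_i*q_{i-1} + q_{i-2} with p_{-2}=0, p_{-1}=1, q_{-2}=1, q_{-1}=0), until the denominator exceeds 17:
  i=0: a_0=4, p_0 = 4*1 + 0 = 4, q_0 = 4*0 + 1 = 1.
  i=1: a_1=1, p_1 = 1*4 + 1 = 5, q_1 = 1*1 + 0 = 1.
  i=2: a_2=1, p_2 = 1*5 + 4 = 9, q_2 = 1*1 + 1 = 2.
  i=3: a_3=19, p_3 = 19*9 + 5 = 176, q_3 = 19*2 + 1 = 39.
q_3 = 39 > 17, so the last convergent with denominator <= 17 is p_2/q_2 = 9/2.
The closest fraction with denominator <= 17 is either p_2/q_2 or the intermediate fraction (k*p_2 + p_1)/(k*q_2 + q_1) with the largest k >= 1 whose denominator stays <= 17; these approach x as k grows, and every other convergent or intermediate fraction in range is farther away.
Largest k: floor((17 - q_1)/q_2) = floor((17 - 1)/2) = 8.
That gives (8*9 + 5)/(8*2 + 1) = 77/17.
Compare the errors: |x - 9/2| = |361*2 - 9*80|/(80*2) = 2/160, and |x - 77/17| = |361*17 - 77*80|/(80*17) = 23/1360.
Cross-multiplying, 2*1360 = 2720 < 3680 = 23*160, so 2/160 is smaller: the convergent 9/2 is closer to x than 77/17.

9/2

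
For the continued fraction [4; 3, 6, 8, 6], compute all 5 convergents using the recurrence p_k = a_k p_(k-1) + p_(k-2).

Using the convergent recurrence p_i = a_i*p_{i-1} + p_{i-2}, q_i = a_i*q_{i-1} + q_{i-2} with p_{-2}=0, p_{-1}=1, q_{-2}=1, q_{-1}=0:
  i=0: a_0=4, p_0 = 4*1 + 0 = 4, q_0 = 4*0 + 1 = 1.
  i=1: a_1=3, p_1 = 3*4 + 1 = 13, q_1 = 3*1 + 0 = 3.
  i=2: a_2=6, p_2 = 6*13 + 4 = 82, q_2 = 6*3 + 1 = 19.
  i=3: a_3=8, p_3 = 8*82 + 13 = 669, q_3 = 8*19 + 3 = 155.
  i=4: a_4=6, p_4 = 6*669 + 82 = 4096, q_4 = 6*155 + 19 = 949.

4/1, 13/3, 82/19, 669/155, 4096/949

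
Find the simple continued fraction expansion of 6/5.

Run the Euclidean algorithm on 6 and 5; the successive quotients are the partial quotients a_0, a_1, ... (each step inverts the fractional part left over by the previous one):
  6 = 1*5 + 1, so a_0 = 1.
  5 = 5*1 + 0, so a_1 = 5.
The remainder reaches 0 after 2 divisions, so the expansion has 2 partial quotients, read off in order.

[1; 5]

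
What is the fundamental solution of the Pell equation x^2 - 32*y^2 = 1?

(x, y) = (17, 3)

First expand sqrt(32) as a continued fraction. With x_i = (sqrt(32) + m_i)/d_i and (m_0, d_0) = (0, 1): a_0 = floor(sqrt(32)) = 5, since 5^2 = 25 <= 32 < 36 = 6^2.
Iterate m_{i+1} = d_i*a_i - m_i, d_{i+1} = (32 - m_{i+1}^2)/d_i, a_{i+1} = floor((a_0 + m_{i+1})/d_{i+1}):
  m_1 = 1*5 - 0 = 5, d_1 = (32 - 5^2)/1 = 7/1 = 7, a_1 = floor((5 + 5)/7) = 1.
  m_2 = 7*1 - 5 = 2, d_2 = (32 - 2^2)/7 = 28/7 = 4, a_2 = floor((5 + 2)/4) = 1.
  m_3 = 4*1 - 2 = 2, d_3 = (32 - 2^2)/4 = 28/4 = 7, a_3 = floor((5 + 2)/7) = 1.
  m_4 = 7*1 - 2 = 5, d_4 = (32 - 5^2)/7 = 7/7 = 1, a_4 = floor((5 + 5)/1) = 10.
  m_5 = 1*10 - 5 = 5, d_5 = (32 - 5^2)/1 = 7/1 = 7: (m_5, d_5) = (m_1, d_1) = (5, 7), so from here the quotients repeat a_1, ..., a_4; the period length is 4.
So sqrt(32) = [5; (1, 1, 1, 10)] with period length k = 4.
k is even, so the fundamental solution of x^2 - 32y^2 = 1 is (p_{k-1}, q_{k-1}) = (p_3, q_3); compute convergents through index 3.
Convergents (p_i = a_i*p_{i-1} + p_{i-2}, q_i = a_i*q_{i-1} + q_{i-2} with p_{-2}=0, p_{-1}=1, q_{-2}=1, q_{-1}=0):
  i=0: a_0=5, p_0 = 5*1 + 0 = 5, q_0 = 5*0 + 1 = 1.
  i=1: a_1=1, p_1 = 1*5 + 1 = 6, q_1 = 1*1 + 0 = 1.
  i=2: a_2=1, p_2 = 1*6 + 5 = 11, q_2 = 1*1 + 1 = 2.
  i=3: a_3=1, p_3 = 1*11 + 6 = 17, q_3 = 1*2 + 1 = 3.
Check: 17^2 - 32*3^2 = 289 - 288 = 1, so (x, y) = (17, 3) solves the equation, and by the theorem it is the least positive solution.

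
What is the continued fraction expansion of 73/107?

Run the Euclidean algorithm on 73 and 107; the successive quotients are the partial quotients a_0, a_1, ... (each step inverts the fractional part left over by the previous one):
  73 = 0*107 + 73, so a_0 = 0.
  107 = 1*73 + 34, so a_1 = 1.
  73 = 2*34 + 5, so a_2 = 2.
  34 = 6*5 + 4, so a_3 = 6.
  5 = 1*4 + 1, so a_4 = 1.
  4 = 4*1 + 0, so a_5 = 4.
The remainder reaches 0 after 6 divisions, so the expansion has 6 partial quotients, read off in order.

[0; 1, 2, 6, 1, 4]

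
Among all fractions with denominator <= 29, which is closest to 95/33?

72/25

Expand x = 95/33 as a continued fraction with the Euclidean algorithm:
  95 = 2*33 + 29, so a_0 = 2.
  33 = 1*29 + 4, so a_1 = 1.
  29 = 7*4 + 1, so a_2 = 7.
  4 = 4*1 + 0, so a_3 = 4.
so x = [2; 1, 7, 4].
Convergents (p_i = a_i*p_{i-1} + p_{i-2}, q_i = a_i*q_{i-1} + q_{i-2} with p_{-2}=0, p_{-1}=1, q_{-2}=1, q_{-1}=0), until the denominator exceeds 29:
  i=0: a_0=2, p_0 = 2*1 + 0 = 2, q_0 = 2*0 + 1 = 1.
  i=1: a_1=1, p_1 = 1*2 + 1 = 3, q_1 = 1*1 + 0 = 1.
  i=2: a_2=7, p_2 = 7*3 + 2 = 23, q_2 = 7*1 + 1 = 8.
  i=3: a_3=4, p_3 = 4*23 + 3 = 95, q_3 = 4*8 + 1 = 33.
q_3 = 33 > 29, so the last convergent with denominator <= 29 is p_2/q_2 = 23/8.
The closest fraction with denominator <= 29 is either p_2/q_2 or the intermediate fraction (k*p_2 + p_1)/(k*q_2 + q_1) with the largest k >= 1 whose denominator stays <= 29; these approach x as k grows, and every other convergent or intermediate fraction in range is farther away.
Largest k: floor((29 - q_1)/q_2) = floor((29 - 1)/8) = 3.
That gives (3*23 + 3)/(3*8 + 1) = 72/25.
Compare the errors: |x - 23/8| = |95*8 - 23*33|/(33*8) = 1/264, and |x - 72/25| = |95*25 - 72*33|/(33*25) = 1/825.
Cross-multiplying, 1*264 = 264 < 825 = 1*825, so 1/825 is smaller: the intermediate fraction 72/25 is closer to x than 23/8.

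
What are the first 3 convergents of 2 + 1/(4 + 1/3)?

Using the convergent recurrence p_i = a_i*p_{i-1} + p_{i-2}, q_i = a_i*q_{i-1} + q_{i-2} with p_{-2}=0, p_{-1}=1, q_{-2}=1, q_{-1}=0:
  i=0: a_0=2, p_0 = 2*1 + 0 = 2, q_0 = 2*0 + 1 = 1.
  i=1: a_1=4, p_1 = 4*2 + 1 = 9, q_1 = 4*1 + 0 = 4.
  i=2: a_2=3, p_2 = 3*9 + 2 = 29, q_2 = 3*4 + 1 = 13.

2/1, 9/4, 29/13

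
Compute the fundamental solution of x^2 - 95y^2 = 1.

First expand sqrt(95) as a continued fraction. With x_i = (sqrt(95) + m_i)/d_i and (m_0, d_0) = (0, 1): a_0 = floor(sqrt(95)) = 9, since 9^2 = 81 <= 95 < 100 = 10^2.
Iterate m_{i+1} = d_i*a_i - m_i, d_{i+1} = (95 - m_{i+1}^2)/d_i, a_{i+1} = floor((a_0 + m_{i+1})/d_{i+1}):
  m_1 = 1*9 - 0 = 9, d_1 = (95 - 9^2)/1 = 14/1 = 14, a_1 = floor((9 + 9)/14) = 1.
  m_2 = 14*1 - 9 = 5, d_2 = (95 - 5^2)/14 = 70/14 = 5, a_2 = floor((9 + 5)/5) = 2.
  m_3 = 5*2 - 5 = 5, d_3 = (95 - 5^2)/5 = 70/5 = 14, a_3 = floor((9 + 5)/14) = 1.
  m_4 = 14*1 - 5 = 9, d_4 = (95 - 9^2)/14 = 14/14 = 1, a_4 = floor((9 + 9)/1) = 18.
  m_5 = 1*18 - 9 = 9, d_5 = (95 - 9^2)/1 = 14/1 = 14: (m_5, d_5) = (m_1, d_1) = (9, 14), so from here the quotients repeat a_1, ..., a_4; the period length is 4.
So sqrt(95) = [9; (1, 2, 1, 18)] with period length k = 4.
k is even, so the fundamental solution of x^2 - 95y^2 = 1 is (p_{k-1}, q_{k-1}) = (p_3, q_3); compute convergents through index 3.
Convergents (p_i = a_i*p_{i-1} + p_{i-2}, q_i = a_i*q_{i-1} + q_{i-2} with p_{-2}=0, p_{-1}=1, q_{-2}=1, q_{-1}=0):
  i=0: a_0=9, p_0 = 9*1 + 0 = 9, q_0 = 9*0 + 1 = 1.
  i=1: a_1=1, p_1 = 1*9 + 1 = 10, q_1 = 1*1 + 0 = 1.
  i=2: a_2=2, p_2 = 2*10 + 9 = 29, q_2 = 2*1 + 1 = 3.
  i=3: a_3=1, p_3 = 1*29 + 10 = 39, q_3 = 1*3 + 1 = 4.
Check: 39^2 - 95*4^2 = 1521 - 1520 = 1, so (x, y) = (39, 4) solves the equation, and by the theorem it is the least positive solution.

(x, y) = (39, 4)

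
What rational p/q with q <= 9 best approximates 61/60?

1/1

Expand x = 61/60 as a continued fraction with the Euclidean algorithm:
  61 = 1*60 + 1, so a_0 = 1.
  60 = 60*1 + 0, so a_1 = 60.
so x = [1; 60].
Convergents (p_i = a_i*p_{i-1} + p_{i-2}, q_i = a_i*q_{i-1} + q_{i-2} with p_{-2}=0, p_{-1}=1, q_{-2}=1, q_{-1}=0), until the denominator exceeds 9:
  i=0: a_0=1, p_0 = 1*1 + 0 = 1, q_0 = 1*0 + 1 = 1.
  i=1: a_1=60, p_1 = 60*1 + 1 = 61, q_1 = 60*1 + 0 = 60.
q_1 = 60 > 9, so the last convergent with denominator <= 9 is p_0/q_0 = 1/1.
The closest fraction with denominator <= 9 is either p_0/q_0 or the intermediate fraction (k*p_0 + p_{-1})/(k*q_0 + q_{-1}) with the largest k >= 1 whose denominator stays <= 9; these approach x as k grows, and every other convergent or intermediate fraction in range is farther away.
Largest k: floor((9 - q_{-1})/q_0) = floor((9 - 0)/1) = 9 (using the seeds p_{-1} = 1, q_{-1} = 0).
That gives (9*1 + 1)/(9*1 + 0) = 10/9.
Compare the errors: |x - 1/1| = |61*1 - 1*60|/(60*1) = 1/60, and |x - 10/9| = |61*9 - 10*60|/(60*9) = 51/540.
Cross-multiplying, 1*540 = 540 < 3060 = 51*60, so 1/60 is smaller: the convergent 1/1 is closer to x than 10/9.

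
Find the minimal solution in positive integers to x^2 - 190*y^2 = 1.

(x, y) = (52021, 3774)

First expand sqrt(190) as a continued fraction. With x_i = (sqrt(190) + m_i)/d_i and (m_0, d_0) = (0, 1): a_0 = floor(sqrt(190)) = 13, since 13^2 = 169 <= 190 < 196 = 14^2.
Iterate m_{i+1} = d_i*a_i - m_i, d_{i+1} = (190 - m_{i+1}^2)/d_i, a_{i+1} = floor((a_0 + m_{i+1})/d_{i+1}):
  m_1 = 1*13 - 0 = 13, d_1 = (190 - 13^2)/1 = 21/1 = 21, a_1 = floor((13 + 13)/21) = 1.
  m_2 = 21*1 - 13 = 8, d_2 = (190 - 8^2)/21 = 126/21 = 6, a_2 = floor((13 + 8)/6) = 3.
  m_3 = 6*3 - 8 = 10, d_3 = (190 - 10^2)/6 = 90/6 = 15, a_3 = floor((13 + 10)/15) = 1.
  m_4 = 15*1 - 10 = 5, d_4 = (190 - 5^2)/15 = 165/15 = 11, a_4 = floor((13 + 5)/11) = 1.
  m_5 = 11*1 - 5 = 6, d_5 = (190 - 6^2)/11 = 154/11 = 14, a_5 = floor((13 + 6)/14) = 1.
  m_6 = 14*1 - 6 = 8, d_6 = (190 - 8^2)/14 = 126/14 = 9, a_6 = floor((13 + 8)/9) = 2.
  m_7 = 9*2 - 8 = 10, d_7 = (190 - 10^2)/9 = 90/9 = 10, a_7 = floor((13 + 10)/10) = 2.
  m_8 = 10*2 - 10 = 10, d_8 = (190 - 10^2)/10 = 90/10 = 9, a_8 = floor((13 + 10)/9) = 2.
  m_9 = 9*2 - 10 = 8, d_9 = (190 - 8^2)/9 = 126/9 = 14, a_9 = floor((13 + 8)/14) = 1.
  m_10 = 14*1 - 8 = 6, d_10 = (190 - 6^2)/14 = 154/14 = 11, a_10 = floor((13 + 6)/11) = 1.
  m_11 = 11*1 - 6 = 5, d_11 = (190 - 5^2)/11 = 165/11 = 15, a_11 = floor((13 + 5)/15) = 1.
  m_12 = 15*1 - 5 = 10, d_12 = (190 - 10^2)/15 = 90/15 = 6, a_12 = floor((13 + 10)/6) = 3.
  m_13 = 6*3 - 10 = 8, d_13 = (190 - 8^2)/6 = 126/6 = 21, a_13 = floor((13 + 8)/21) = 1.
  m_14 = 21*1 - 8 = 13, d_14 = (190 - 13^2)/21 = 21/21 = 1, a_14 = floor((13 + 13)/1) = 26.
  m_15 = 1*26 - 13 = 13, d_15 = (190 - 13^2)/1 = 21/1 = 21: (m_15, d_15) = (m_1, d_1) = (13, 21), so from here the quotients repeat a_1, ..., a_14; the period length is 14.
So sqrt(190) = [13; (1, 3, 1, 1, 1, 2, 2, 2, 1, 1, 1, 3, 1, 26)] with period length k = 14.
k is even, so the fundamental solution of x^2 - 190y^2 = 1 is (p_{k-1}, q_{k-1}) = (p_13, q_13); compute convergents through index 13.
Convergents (p_i = a_i*p_{i-1} + p_{i-2}, q_i = a_i*q_{i-1} + q_{i-2} with p_{-2}=0, p_{-1}=1, q_{-2}=1, q_{-1}=0):
  i=0: a_0=13, p_0 = 13*1 + 0 = 13, q_0 = 13*0 + 1 = 1.
  i=1: a_1=1, p_1 = 1*13 + 1 = 14, q_1 = 1*1 + 0 = 1.
  i=2: a_2=3, p_2 = 3*14 + 13 = 55, q_2 = 3*1 + 1 = 4.
  i=3: a_3=1, p_3 = 1*55 + 14 = 69, q_3 = 1*4 + 1 = 5.
  i=4: a_4=1, p_4 = 1*69 + 55 = 124, q_4 = 1*5 + 4 = 9.
  i=5: a_5=1, p_5 = 1*124 + 69 = 193, q_5 = 1*9 + 5 = 14.
  i=6: a_6=2, p_6 = 2*193 + 124 = 510, q_6 = 2*14 + 9 = 37.
  i=7: a_7=2, p_7 = 2*510 + 193 = 1213, q_7 = 2*37 + 14 = 88.
  i=8: a_8=2, p_8 = 2*1213 + 510 = 2936, q_8 = 2*88 + 37 = 213.
  i=9: a_9=1, p_9 = 1*2936 + 1213 = 4149, q_9 = 1*213 + 88 = 301.
  i=10: a_10=1, p_10 = 1*4149 + 2936 = 7085, q_10 = 1*301 + 213 = 514.
  i=11: a_11=1, p_11 = 1*7085 + 4149 = 11234, q_11 = 1*514 + 301 = 815.
  i=12: a_12=3, p_12 = 3*11234 + 7085 = 40787, q_12 = 3*815 + 514 = 2959.
  i=13: a_13=1, p_13 = 1*40787 + 11234 = 52021, q_13 = 1*2959 + 815 = 3774.
Check: 52021^2 - 190*3774^2 = 2706184441 - 2706184440 = 1, so (x, y) = (52021, 3774) solves the equation, and by the theorem it is the least positive solution.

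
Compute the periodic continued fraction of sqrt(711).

[26; (1, 1, 1, 52)]

Write x_i = (sqrt(711) + m_i)/d_i with (m_0, d_0) = (0, 1). a_0 = floor(sqrt(711)) = 26, since 26^2 = 676 <= 711 < 729 = 27^2.
Iterate m_{i+1} = d_i*a_i - m_i, d_{i+1} = (711 - m_{i+1}^2)/d_i, a_{i+1} = floor((a_0 + m_{i+1})/d_{i+1}):
  m_1 = 1*26 - 0 = 26, d_1 = (711 - 26^2)/1 = 35/1 = 35, a_1 = floor((26 + 26)/35) = 1.
  m_2 = 35*1 - 26 = 9, d_2 = (711 - 9^2)/35 = 630/35 = 18, a_2 = floor((26 + 9)/18) = 1.
  m_3 = 18*1 - 9 = 9, d_3 = (711 - 9^2)/18 = 630/18 = 35, a_3 = floor((26 + 9)/35) = 1.
  m_4 = 35*1 - 9 = 26, d_4 = (711 - 26^2)/35 = 35/35 = 1, a_4 = floor((26 + 26)/1) = 52.
  m_5 = 1*52 - 26 = 26, d_5 = (711 - 26^2)/1 = 35/1 = 35: (m_5, d_5) = (m_1, d_1) = (26, 35), so from here the quotients repeat a_1, ..., a_4; the period length is 4.
Hence the expansion of sqrt(711) is a_0 = 26 followed by the repeating block 1, 1, 1, 52 (period 4).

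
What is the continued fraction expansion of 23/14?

Run the Euclidean algorithm on 23 and 14; the successive quotients are the partial quotients a_0, a_1, ... (each step inverts the fractional part left over by the previous one):
  23 = 1*14 + 9, so a_0 = 1.
  14 = 1*9 + 5, so a_1 = 1.
  9 = 1*5 + 4, so a_2 = 1.
  5 = 1*4 + 1, so a_3 = 1.
  4 = 4*1 + 0, so a_4 = 4.
The remainder reaches 0 after 5 divisions, so the expansion has 5 partial quotients, read off in order.

[1; 1, 1, 1, 4]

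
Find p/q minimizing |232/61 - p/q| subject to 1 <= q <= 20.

Expand x = 232/61 as a continued fraction with the Euclidean algorithm:
  232 = 3*61 + 49, so a_0 = 3.
  61 = 1*49 + 12, so a_1 = 1.
  49 = 4*12 + 1, so a_2 = 4.
  12 = 12*1 + 0, so a_3 = 12.
so x = [3; 1, 4, 12].
Convergents (p_i = a_i*p_{i-1} + p_{i-2}, q_i = a_i*q_{i-1} + q_{i-2} with p_{-2}=0, p_{-1}=1, q_{-2}=1, q_{-1}=0), until the denominator exceeds 20:
  i=0: a_0=3, p_0 = 3*1 + 0 = 3, q_0 = 3*0 + 1 = 1.
  i=1: a_1=1, p_1 = 1*3 + 1 = 4, q_1 = 1*1 + 0 = 1.
  i=2: a_2=4, p_2 = 4*4 + 3 = 19, q_2 = 4*1 + 1 = 5.
  i=3: a_3=12, p_3 = 12*19 + 4 = 232, q_3 = 12*5 + 1 = 61.
q_3 = 61 > 20, so the last convergent with denominator <= 20 is p_2/q_2 = 19/5.
The closest fraction with denominator <= 20 is either p_2/q_2 or the intermediate fraction (k*p_2 + p_1)/(k*q_2 + q_1) with the largest k >= 1 whose denominator stays <= 20; these approach x as k grows, and every other convergent or intermediate fraction in range is farther away.
Largest k: floor((20 - q_1)/q_2) = floor((20 - 1)/5) = 3.
That gives (3*19 + 4)/(3*5 + 1) = 61/16.
Compare the errors: |x - 19/5| = |232*5 - 19*61|/(61*5) = 1/305, and |x - 61/16| = |232*16 - 61*61|/(61*16) = 9/976.
Cross-multiplying, 1*976 = 976 < 2745 = 9*305, so 1/305 is smaller: the convergent 19/5 is closer to x than 61/16.

19/5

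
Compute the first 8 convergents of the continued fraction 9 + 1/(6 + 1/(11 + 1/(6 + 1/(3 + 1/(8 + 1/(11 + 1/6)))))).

Using the convergent recurrence p_i = a_i*p_{i-1} + p_{i-2}, q_i = a_i*q_{i-1} + q_{i-2} with p_{-2}=0, p_{-1}=1, q_{-2}=1, q_{-1}=0:
  i=0: a_0=9, p_0 = 9*1 + 0 = 9, q_0 = 9*0 + 1 = 1.
  i=1: a_1=6, p_1 = 6*9 + 1 = 55, q_1 = 6*1 + 0 = 6.
  i=2: a_2=11, p_2 = 11*55 + 9 = 614, q_2 = 11*6 + 1 = 67.
  i=3: a_3=6, p_3 = 6*614 + 55 = 3739, q_3 = 6*67 + 6 = 408.
  i=4: a_4=3, p_4 = 3*3739 + 614 = 11831, q_4 = 3*408 + 67 = 1291.
  i=5: a_5=8, p_5 = 8*11831 + 3739 = 98387, q_5 = 8*1291 + 408 = 10736.
  i=6: a_6=11, p_6 = 11*98387 + 11831 = 1094088, q_6 = 11*10736 + 1291 = 119387.
  i=7: a_7=6, p_7 = 6*1094088 + 98387 = 6662915, q_7 = 6*119387 + 10736 = 727058.

9/1, 55/6, 614/67, 3739/408, 11831/1291, 98387/10736, 1094088/119387, 6662915/727058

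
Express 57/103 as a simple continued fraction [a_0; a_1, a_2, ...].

[0; 1, 1, 4, 5, 2]

Run the Euclidean algorithm on 57 and 103; the successive quotients are the partial quotients a_0, a_1, ... (each step inverts the fractional part left over by the previous one):
  57 = 0*103 + 57, so a_0 = 0.
  103 = 1*57 + 46, so a_1 = 1.
  57 = 1*46 + 11, so a_2 = 1.
  46 = 4*11 + 2, so a_3 = 4.
  11 = 5*2 + 1, so a_4 = 5.
  2 = 2*1 + 0, so a_5 = 2.
The remainder reaches 0 after 6 divisions, so the expansion has 6 partial quotients, read off in order.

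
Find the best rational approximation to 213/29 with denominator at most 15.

Expand x = 213/29 as a continued fraction with the Euclidean algorithm:
  213 = 7*29 + 10, so a_0 = 7.
  29 = 2*10 + 9, so a_1 = 2.
  10 = 1*9 + 1, so a_2 = 1.
  9 = 9*1 + 0, so a_3 = 9.
so x = [7; 2, 1, 9].
Convergents (p_i = a_i*p_{i-1} + p_{i-2}, q_i = a_i*q_{i-1} + q_{i-2} with p_{-2}=0, p_{-1}=1, q_{-2}=1, q_{-1}=0), until the denominator exceeds 15:
  i=0: a_0=7, p_0 = 7*1 + 0 = 7, q_0 = 7*0 + 1 = 1.
  i=1: a_1=2, p_1 = 2*7 + 1 = 15, q_1 = 2*1 + 0 = 2.
  i=2: a_2=1, p_2 = 1*15 + 7 = 22, q_2 = 1*2 + 1 = 3.
  i=3: a_3=9, p_3 = 9*22 + 15 = 213, q_3 = 9*3 + 2 = 29.
q_3 = 29 > 15, so the last convergent with denominator <= 15 is p_2/q_2 = 22/3.
The closest fraction with denominator <= 15 is either p_2/q_2 or the intermediate fraction (k*p_2 + p_1)/(k*q_2 + q_1) with the largest k >= 1 whose denominator stays <= 15; these approach x as k grows, and every other convergent or intermediate fraction in range is farther away.
Largest k: floor((15 - q_1)/q_2) = floor((15 - 2)/3) = 4.
That gives (4*22 + 15)/(4*3 + 2) = 103/14.
Compare the errors: |x - 22/3| = |213*3 - 22*29|/(29*3) = 1/87, and |x - 103/14| = |213*14 - 103*29|/(29*14) = 5/406.
Cross-multiplying, 1*406 = 406 < 435 = 5*87, so 1/87 is smaller: the convergent 22/3 is closer to x than 103/14.

22/3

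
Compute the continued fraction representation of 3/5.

Run the Euclidean algorithm on 3 and 5; the successive quotients are the partial quotients a_0, a_1, ... (each step inverts the fractional part left over by the previous one):
  3 = 0*5 + 3, so a_0 = 0.
  5 = 1*3 + 2, so a_1 = 1.
  3 = 1*2 + 1, so a_2 = 1.
  2 = 2*1 + 0, so a_3 = 2.
The remainder reaches 0 after 4 divisions, so the expansion has 4 partial quotients, read off in order.

[0; 1, 1, 2]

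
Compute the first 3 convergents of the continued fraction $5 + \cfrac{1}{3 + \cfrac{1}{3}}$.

5/1, 16/3, 53/10

Using the convergent recurrence p_i = a_i*p_{i-1} + p_{i-2}, q_i = a_i*q_{i-1} + q_{i-2} with p_{-2}=0, p_{-1}=1, q_{-2}=1, q_{-1}=0:
  i=0: a_0=5, p_0 = 5*1 + 0 = 5, q_0 = 5*0 + 1 = 1.
  i=1: a_1=3, p_1 = 3*5 + 1 = 16, q_1 = 3*1 + 0 = 3.
  i=2: a_2=3, p_2 = 3*16 + 5 = 53, q_2 = 3*3 + 1 = 10.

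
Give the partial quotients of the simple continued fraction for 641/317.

[2; 45, 3, 2]

Run the Euclidean algorithm on 641 and 317; the successive quotients are the partial quotients a_0, a_1, ... (each step inverts the fractional part left over by the previous one):
  641 = 2*317 + 7, so a_0 = 2.
  317 = 45*7 + 2, so a_1 = 45.
  7 = 3*2 + 1, so a_2 = 3.
  2 = 2*1 + 0, so a_3 = 2.
The remainder reaches 0 after 4 divisions, so the expansion has 4 partial quotients, read off in order.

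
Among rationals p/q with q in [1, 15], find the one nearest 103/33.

25/8

Expand x = 103/33 as a continued fraction with the Euclidean algorithm:
  103 = 3*33 + 4, so a_0 = 3.
  33 = 8*4 + 1, so a_1 = 8.
  4 = 4*1 + 0, so a_2 = 4.
so x = [3; 8, 4].
Convergents (p_i = a_i*p_{i-1} + p_{i-2}, q_i = a_i*q_{i-1} + q_{i-2} with p_{-2}=0, p_{-1}=1, q_{-2}=1, q_{-1}=0), until the denominator exceeds 15:
  i=0: a_0=3, p_0 = 3*1 + 0 = 3, q_0 = 3*0 + 1 = 1.
  i=1: a_1=8, p_1 = 8*3 + 1 = 25, q_1 = 8*1 + 0 = 8.
  i=2: a_2=4, p_2 = 4*25 + 3 = 103, q_2 = 4*8 + 1 = 33.
q_2 = 33 > 15, so the last convergent with denominator <= 15 is p_1/q_1 = 25/8.
The closest fraction with denominator <= 15 is either p_1/q_1 or the intermediate fraction (k*p_1 + p_0)/(k*q_1 + q_0) with the largest k >= 1 whose denominator stays <= 15; these approach x as k grows, and every other convergent or intermediate fraction in range is farther away.
Largest k: floor((15 - q_0)/q_1) = floor((15 - 1)/8) = 1.
That gives (1*25 + 3)/(1*8 + 1) = 28/9.
Compare the errors: |x - 25/8| = |103*8 - 25*33|/(33*8) = 1/264, and |x - 28/9| = |103*9 - 28*33|/(33*9) = 3/297.
Cross-multiplying, 1*297 = 297 < 792 = 3*264, so 1/264 is smaller: the convergent 25/8 is closer to x than 28/9.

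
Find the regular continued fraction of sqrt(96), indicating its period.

[9; (1, 3, 1, 18)]

Write x_i = (sqrt(96) + m_i)/d_i with (m_0, d_0) = (0, 1). a_0 = floor(sqrt(96)) = 9, since 9^2 = 81 <= 96 < 100 = 10^2.
Iterate m_{i+1} = d_i*a_i - m_i, d_{i+1} = (96 - m_{i+1}^2)/d_i, a_{i+1} = floor((a_0 + m_{i+1})/d_{i+1}):
  m_1 = 1*9 - 0 = 9, d_1 = (96 - 9^2)/1 = 15/1 = 15, a_1 = floor((9 + 9)/15) = 1.
  m_2 = 15*1 - 9 = 6, d_2 = (96 - 6^2)/15 = 60/15 = 4, a_2 = floor((9 + 6)/4) = 3.
  m_3 = 4*3 - 6 = 6, d_3 = (96 - 6^2)/4 = 60/4 = 15, a_3 = floor((9 + 6)/15) = 1.
  m_4 = 15*1 - 6 = 9, d_4 = (96 - 9^2)/15 = 15/15 = 1, a_4 = floor((9 + 9)/1) = 18.
  m_5 = 1*18 - 9 = 9, d_5 = (96 - 9^2)/1 = 15/1 = 15: (m_5, d_5) = (m_1, d_1) = (9, 15), so from here the quotients repeat a_1, ..., a_4; the period length is 4.
Hence the expansion of sqrt(96) is a_0 = 9 followed by the repeating block 1, 3, 1, 18 (period 4).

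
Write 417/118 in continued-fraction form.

Run the Euclidean algorithm on 417 and 118; the successive quotients are the partial quotients a_0, a_1, ... (each step inverts the fractional part left over by the previous one):
  417 = 3*118 + 63, so a_0 = 3.
  118 = 1*63 + 55, so a_1 = 1.
  63 = 1*55 + 8, so a_2 = 1.
  55 = 6*8 + 7, so a_3 = 6.
  8 = 1*7 + 1, so a_4 = 1.
  7 = 7*1 + 0, so a_5 = 7.
The remainder reaches 0 after 6 divisions, so the expansion has 6 partial quotients, read off in order.

[3; 1, 1, 6, 1, 7]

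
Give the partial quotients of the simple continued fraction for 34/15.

[2; 3, 1, 3]

Run the Euclidean algorithm on 34 and 15; the successive quotients are the partial quotients a_0, a_1, ... (each step inverts the fractional part left over by the previous one):
  34 = 2*15 + 4, so a_0 = 2.
  15 = 3*4 + 3, so a_1 = 3.
  4 = 1*3 + 1, so a_2 = 1.
  3 = 3*1 + 0, so a_3 = 3.
The remainder reaches 0 after 4 divisions, so the expansion has 4 partial quotients, read off in order.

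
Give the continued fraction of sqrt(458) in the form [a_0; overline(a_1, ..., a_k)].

Write x_i = (sqrt(458) + m_i)/d_i with (m_0, d_0) = (0, 1). a_0 = floor(sqrt(458)) = 21, since 21^2 = 441 <= 458 < 484 = 22^2.
Iterate m_{i+1} = d_i*a_i - m_i, d_{i+1} = (458 - m_{i+1}^2)/d_i, a_{i+1} = floor((a_0 + m_{i+1})/d_{i+1}):
  m_1 = 1*21 - 0 = 21, d_1 = (458 - 21^2)/1 = 17/1 = 17, a_1 = floor((21 + 21)/17) = 2.
  m_2 = 17*2 - 21 = 13, d_2 = (458 - 13^2)/17 = 289/17 = 17, a_2 = floor((21 + 13)/17) = 2.
  m_3 = 17*2 - 13 = 21, d_3 = (458 - 21^2)/17 = 17/17 = 1, a_3 = floor((21 + 21)/1) = 42.
  m_4 = 1*42 - 21 = 21, d_4 = (458 - 21^2)/1 = 17/1 = 17: (m_4, d_4) = (m_1, d_1) = (21, 17), so from here the quotients repeat a_1, ..., a_3; the period length is 3.
Hence the expansion of sqrt(458) is a_0 = 21 followed by the repeating block 2, 2, 42 (period 3).

[21; overline(2, 2, 42)]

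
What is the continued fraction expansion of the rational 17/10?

[1; 1, 2, 3]

Run the Euclidean algorithm on 17 and 10; the successive quotients are the partial quotients a_0, a_1, ... (each step inverts the fractional part left over by the previous one):
  17 = 1*10 + 7, so a_0 = 1.
  10 = 1*7 + 3, so a_1 = 1.
  7 = 2*3 + 1, so a_2 = 2.
  3 = 3*1 + 0, so a_3 = 3.
The remainder reaches 0 after 4 divisions, so the expansion has 4 partial quotients, read off in order.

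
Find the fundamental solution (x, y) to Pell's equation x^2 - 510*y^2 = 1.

(x, y) = (271, 12)

First expand sqrt(510) as a continued fraction. With x_i = (sqrt(510) + m_i)/d_i and (m_0, d_0) = (0, 1): a_0 = floor(sqrt(510)) = 22, since 22^2 = 484 <= 510 < 529 = 23^2.
Iterate m_{i+1} = d_i*a_i - m_i, d_{i+1} = (510 - m_{i+1}^2)/d_i, a_{i+1} = floor((a_0 + m_{i+1})/d_{i+1}):
  m_1 = 1*22 - 0 = 22, d_1 = (510 - 22^2)/1 = 26/1 = 26, a_1 = floor((22 + 22)/26) = 1.
  m_2 = 26*1 - 22 = 4, d_2 = (510 - 4^2)/26 = 494/26 = 19, a_2 = floor((22 + 4)/19) = 1.
  m_3 = 19*1 - 4 = 15, d_3 = (510 - 15^2)/19 = 285/19 = 15, a_3 = floor((22 + 15)/15) = 2.
  m_4 = 15*2 - 15 = 15, d_4 = (510 - 15^2)/15 = 285/15 = 19, a_4 = floor((22 + 15)/19) = 1.
  m_5 = 19*1 - 15 = 4, d_5 = (510 - 4^2)/19 = 494/19 = 26, a_5 = floor((22 + 4)/26) = 1.
  m_6 = 26*1 - 4 = 22, d_6 = (510 - 22^2)/26 = 26/26 = 1, a_6 = floor((22 + 22)/1) = 44.
  m_7 = 1*44 - 22 = 22, d_7 = (510 - 22^2)/1 = 26/1 = 26: (m_7, d_7) = (m_1, d_1) = (22, 26), so from here the quotients repeat a_1, ..., a_6; the period length is 6.
So sqrt(510) = [22; (1, 1, 2, 1, 1, 44)] with period length k = 6.
k is even, so the fundamental solution of x^2 - 510y^2 = 1 is (p_{k-1}, q_{k-1}) = (p_5, q_5); compute convergents through index 5.
Convergents (p_i = a_i*p_{i-1} + p_{i-2}, q_i = a_i*q_{i-1} + q_{i-2} with p_{-2}=0, p_{-1}=1, q_{-2}=1, q_{-1}=0):
  i=0: a_0=22, p_0 = 22*1 + 0 = 22, q_0 = 22*0 + 1 = 1.
  i=1: a_1=1, p_1 = 1*22 + 1 = 23, q_1 = 1*1 + 0 = 1.
  i=2: a_2=1, p_2 = 1*23 + 22 = 45, q_2 = 1*1 + 1 = 2.
  i=3: a_3=2, p_3 = 2*45 + 23 = 113, q_3 = 2*2 + 1 = 5.
  i=4: a_4=1, p_4 = 1*113 + 45 = 158, q_4 = 1*5 + 2 = 7.
  i=5: a_5=1, p_5 = 1*158 + 113 = 271, q_5 = 1*7 + 5 = 12.
Check: 271^2 - 510*12^2 = 73441 - 73440 = 1, so (x, y) = (271, 12) solves the equation, and by the theorem it is the least positive solution.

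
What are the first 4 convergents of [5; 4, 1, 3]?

Using the convergent recurrence p_i = a_i*p_{i-1} + p_{i-2}, q_i = a_i*q_{i-1} + q_{i-2} with p_{-2}=0, p_{-1}=1, q_{-2}=1, q_{-1}=0:
  i=0: a_0=5, p_0 = 5*1 + 0 = 5, q_0 = 5*0 + 1 = 1.
  i=1: a_1=4, p_1 = 4*5 + 1 = 21, q_1 = 4*1 + 0 = 4.
  i=2: a_2=1, p_2 = 1*21 + 5 = 26, q_2 = 1*4 + 1 = 5.
  i=3: a_3=3, p_3 = 3*26 + 21 = 99, q_3 = 3*5 + 4 = 19.

5/1, 21/4, 26/5, 99/19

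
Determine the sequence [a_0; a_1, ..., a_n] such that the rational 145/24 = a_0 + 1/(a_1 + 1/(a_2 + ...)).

Run the Euclidean algorithm on 145 and 24; the successive quotients are the partial quotients a_0, a_1, ... (each step inverts the fractional part left over by the previous one):
  145 = 6*24 + 1, so a_0 = 6.
  24 = 24*1 + 0, so a_1 = 24.
The remainder reaches 0 after 2 divisions, so the expansion has 2 partial quotients, read off in order.

[6; 24]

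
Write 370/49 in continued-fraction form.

Run the Euclidean algorithm on 370 and 49; the successive quotients are the partial quotients a_0, a_1, ... (each step inverts the fractional part left over by the previous one):
  370 = 7*49 + 27, so a_0 = 7.
  49 = 1*27 + 22, so a_1 = 1.
  27 = 1*22 + 5, so a_2 = 1.
  22 = 4*5 + 2, so a_3 = 4.
  5 = 2*2 + 1, so a_4 = 2.
  2 = 2*1 + 0, so a_5 = 2.
The remainder reaches 0 after 6 divisions, so the expansion has 6 partial quotients, read off in order.

[7; 1, 1, 4, 2, 2]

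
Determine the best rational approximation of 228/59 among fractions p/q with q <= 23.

85/22

Expand x = 228/59 as a continued fraction with the Euclidean algorithm:
  228 = 3*59 + 51, so a_0 = 3.
  59 = 1*51 + 8, so a_1 = 1.
  51 = 6*8 + 3, so a_2 = 6.
  8 = 2*3 + 2, so a_3 = 2.
  3 = 1*2 + 1, so a_4 = 1.
  2 = 2*1 + 0, so a_5 = 2.
so x = [3; 1, 6, 2, 1, 2].
Convergents (p_i = a_i*p_{i-1} + p_{i-2}, q_i = a_i*q_{i-1} + q_{i-2} with p_{-2}=0, p_{-1}=1, q_{-2}=1, q_{-1}=0), until the denominator exceeds 23:
  i=0: a_0=3, p_0 = 3*1 + 0 = 3, q_0 = 3*0 + 1 = 1.
  i=1: a_1=1, p_1 = 1*3 + 1 = 4, q_1 = 1*1 + 0 = 1.
  i=2: a_2=6, p_2 = 6*4 + 3 = 27, q_2 = 6*1 + 1 = 7.
  i=3: a_3=2, p_3 = 2*27 + 4 = 58, q_3 = 2*7 + 1 = 15.
  i=4: a_4=1, p_4 = 1*58 + 27 = 85, q_4 = 1*15 + 7 = 22.
  i=5: a_5=2, p_5 = 2*85 + 58 = 228, q_5 = 2*22 + 15 = 59.
q_5 = 59 > 23, so the last convergent with denominator <= 23 is p_4/q_4 = 85/22.
The closest fraction with denominator <= 23 is either p_4/q_4 or the intermediate fraction (k*p_4 + p_3)/(k*q_4 + q_3) with the largest k >= 1 whose denominator stays <= 23; these approach x as k grows, and every other convergent or intermediate fraction in range is farther away.
Largest k: floor((23 - q_3)/q_4) = floor((23 - 15)/22) = 0.
Since k = 0, no intermediate fraction beyond p_4/q_4 has denominator <= 23, so the convergent 85/22 is the closest (its error is |228*22 - 85*59|/(59*22) = 1/1298).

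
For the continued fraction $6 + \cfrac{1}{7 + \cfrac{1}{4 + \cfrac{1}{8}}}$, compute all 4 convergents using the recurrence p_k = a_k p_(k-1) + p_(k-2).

6/1, 43/7, 178/29, 1467/239

Using the convergent recurrence p_i = a_i*p_{i-1} + p_{i-2}, q_i = a_i*q_{i-1} + q_{i-2} with p_{-2}=0, p_{-1}=1, q_{-2}=1, q_{-1}=0:
  i=0: a_0=6, p_0 = 6*1 + 0 = 6, q_0 = 6*0 + 1 = 1.
  i=1: a_1=7, p_1 = 7*6 + 1 = 43, q_1 = 7*1 + 0 = 7.
  i=2: a_2=4, p_2 = 4*43 + 6 = 178, q_2 = 4*7 + 1 = 29.
  i=3: a_3=8, p_3 = 8*178 + 43 = 1467, q_3 = 8*29 + 7 = 239.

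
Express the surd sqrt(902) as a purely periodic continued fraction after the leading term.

Write x_i = (sqrt(902) + m_i)/d_i with (m_0, d_0) = (0, 1). a_0 = floor(sqrt(902)) = 30, since 30^2 = 900 <= 902 < 961 = 31^2.
Iterate m_{i+1} = d_i*a_i - m_i, d_{i+1} = (902 - m_{i+1}^2)/d_i, a_{i+1} = floor((a_0 + m_{i+1})/d_{i+1}):
  m_1 = 1*30 - 0 = 30, d_1 = (902 - 30^2)/1 = 2/1 = 2, a_1 = floor((30 + 30)/2) = 30.
  m_2 = 2*30 - 30 = 30, d_2 = (902 - 30^2)/2 = 2/2 = 1, a_2 = floor((30 + 30)/1) = 60.
  m_3 = 1*60 - 30 = 30, d_3 = (902 - 30^2)/1 = 2/1 = 2: (m_3, d_3) = (m_1, d_1) = (30, 2), so from here the quotients repeat a_1, a_2; the period length is 2.
Hence the expansion of sqrt(902) is a_0 = 30 followed by the repeating block 30, 60 (period 2).

[30; (30, 60)]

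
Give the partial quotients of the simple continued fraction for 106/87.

[1; 4, 1, 1, 2, 1, 2]

Run the Euclidean algorithm on 106 and 87; the successive quotients are the partial quotients a_0, a_1, ... (each step inverts the fractional part left over by the previous one):
  106 = 1*87 + 19, so a_0 = 1.
  87 = 4*19 + 11, so a_1 = 4.
  19 = 1*11 + 8, so a_2 = 1.
  11 = 1*8 + 3, so a_3 = 1.
  8 = 2*3 + 2, so a_4 = 2.
  3 = 1*2 + 1, so a_5 = 1.
  2 = 2*1 + 0, so a_6 = 2.
The remainder reaches 0 after 7 divisions, so the expansion has 7 partial quotients, read off in order.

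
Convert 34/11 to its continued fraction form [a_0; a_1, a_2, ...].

[3; 11]

Run the Euclidean algorithm on 34 and 11; the successive quotients are the partial quotients a_0, a_1, ... (each step inverts the fractional part left over by the previous one):
  34 = 3*11 + 1, so a_0 = 3.
  11 = 11*1 + 0, so a_1 = 11.
The remainder reaches 0 after 2 divisions, so the expansion has 2 partial quotients, read off in order.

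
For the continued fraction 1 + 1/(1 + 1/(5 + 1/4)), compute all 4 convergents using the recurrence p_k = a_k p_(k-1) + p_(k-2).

Using the convergent recurrence p_i = a_i*p_{i-1} + p_{i-2}, q_i = a_i*q_{i-1} + q_{i-2} with p_{-2}=0, p_{-1}=1, q_{-2}=1, q_{-1}=0:
  i=0: a_0=1, p_0 = 1*1 + 0 = 1, q_0 = 1*0 + 1 = 1.
  i=1: a_1=1, p_1 = 1*1 + 1 = 2, q_1 = 1*1 + 0 = 1.
  i=2: a_2=5, p_2 = 5*2 + 1 = 11, q_2 = 5*1 + 1 = 6.
  i=3: a_3=4, p_3 = 4*11 + 2 = 46, q_3 = 4*6 + 1 = 25.

1/1, 2/1, 11/6, 46/25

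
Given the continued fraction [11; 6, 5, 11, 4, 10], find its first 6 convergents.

Using the convergent recurrence p_i = a_i*p_{i-1} + p_{i-2}, q_i = a_i*q_{i-1} + q_{i-2} with p_{-2}=0, p_{-1}=1, q_{-2}=1, q_{-1}=0:
  i=0: a_0=11, p_0 = 11*1 + 0 = 11, q_0 = 11*0 + 1 = 1.
  i=1: a_1=6, p_1 = 6*11 + 1 = 67, q_1 = 6*1 + 0 = 6.
  i=2: a_2=5, p_2 = 5*67 + 11 = 346, q_2 = 5*6 + 1 = 31.
  i=3: a_3=11, p_3 = 11*346 + 67 = 3873, q_3 = 11*31 + 6 = 347.
  i=4: a_4=4, p_4 = 4*3873 + 346 = 15838, q_4 = 4*347 + 31 = 1419.
  i=5: a_5=10, p_5 = 10*15838 + 3873 = 162253, q_5 = 10*1419 + 347 = 14537.

11/1, 67/6, 346/31, 3873/347, 15838/1419, 162253/14537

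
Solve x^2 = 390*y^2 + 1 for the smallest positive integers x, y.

First expand sqrt(390) as a continued fraction. With x_i = (sqrt(390) + m_i)/d_i and (m_0, d_0) = (0, 1): a_0 = floor(sqrt(390)) = 19, since 19^2 = 361 <= 390 < 400 = 20^2.
Iterate m_{i+1} = d_i*a_i - m_i, d_{i+1} = (390 - m_{i+1}^2)/d_i, a_{i+1} = floor((a_0 + m_{i+1})/d_{i+1}):
  m_1 = 1*19 - 0 = 19, d_1 = (390 - 19^2)/1 = 29/1 = 29, a_1 = floor((19 + 19)/29) = 1.
  m_2 = 29*1 - 19 = 10, d_2 = (390 - 10^2)/29 = 290/29 = 10, a_2 = floor((19 + 10)/10) = 2.
  m_3 = 10*2 - 10 = 10, d_3 = (390 - 10^2)/10 = 290/10 = 29, a_3 = floor((19 + 10)/29) = 1.
  m_4 = 29*1 - 10 = 19, d_4 = (390 - 19^2)/29 = 29/29 = 1, a_4 = floor((19 + 19)/1) = 38.
  m_5 = 1*38 - 19 = 19, d_5 = (390 - 19^2)/1 = 29/1 = 29: (m_5, d_5) = (m_1, d_1) = (19, 29), so from here the quotients repeat a_1, ..., a_4; the period length is 4.
So sqrt(390) = [19; (1, 2, 1, 38)] with period length k = 4.
k is even, so the fundamental solution of x^2 - 390y^2 = 1 is (p_{k-1}, q_{k-1}) = (p_3, q_3); compute convergents through index 3.
Convergents (p_i = a_i*p_{i-1} + p_{i-2}, q_i = a_i*q_{i-1} + q_{i-2} with p_{-2}=0, p_{-1}=1, q_{-2}=1, q_{-1}=0):
  i=0: a_0=19, p_0 = 19*1 + 0 = 19, q_0 = 19*0 + 1 = 1.
  i=1: a_1=1, p_1 = 1*19 + 1 = 20, q_1 = 1*1 + 0 = 1.
  i=2: a_2=2, p_2 = 2*20 + 19 = 59, q_2 = 2*1 + 1 = 3.
  i=3: a_3=1, p_3 = 1*59 + 20 = 79, q_3 = 1*3 + 1 = 4.
Check: 79^2 - 390*4^2 = 6241 - 6240 = 1, so (x, y) = (79, 4) solves the equation, and by the theorem it is the least positive solution.

(x, y) = (79, 4)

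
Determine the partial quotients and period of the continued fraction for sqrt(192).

Write x_i = (sqrt(192) + m_i)/d_i with (m_0, d_0) = (0, 1). a_0 = floor(sqrt(192)) = 13, since 13^2 = 169 <= 192 < 196 = 14^2.
Iterate m_{i+1} = d_i*a_i - m_i, d_{i+1} = (192 - m_{i+1}^2)/d_i, a_{i+1} = floor((a_0 + m_{i+1})/d_{i+1}):
  m_1 = 1*13 - 0 = 13, d_1 = (192 - 13^2)/1 = 23/1 = 23, a_1 = floor((13 + 13)/23) = 1.
  m_2 = 23*1 - 13 = 10, d_2 = (192 - 10^2)/23 = 92/23 = 4, a_2 = floor((13 + 10)/4) = 5.
  m_3 = 4*5 - 10 = 10, d_3 = (192 - 10^2)/4 = 92/4 = 23, a_3 = floor((13 + 10)/23) = 1.
  m_4 = 23*1 - 10 = 13, d_4 = (192 - 13^2)/23 = 23/23 = 1, a_4 = floor((13 + 13)/1) = 26.
  m_5 = 1*26 - 13 = 13, d_5 = (192 - 13^2)/1 = 23/1 = 23: (m_5, d_5) = (m_1, d_1) = (13, 23), so from here the quotients repeat a_1, ..., a_4; the period length is 4.
Hence the expansion of sqrt(192) is a_0 = 13 followed by the repeating block 1, 5, 1, 26 (period 4).

[13; (1, 5, 1, 26)]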